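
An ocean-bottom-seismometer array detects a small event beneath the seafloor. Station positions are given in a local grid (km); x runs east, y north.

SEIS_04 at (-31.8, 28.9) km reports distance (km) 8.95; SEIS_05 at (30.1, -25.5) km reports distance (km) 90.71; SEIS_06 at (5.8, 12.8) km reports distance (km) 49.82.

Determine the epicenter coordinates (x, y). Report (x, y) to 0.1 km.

-40.3 km east, 31.7 km north

Circle about each station: (x + 31.8)² + (y − 28.9)² = 8.95²; (x − 30.1)² + (y + 25.5)² = 90.71²; (x − 5.8)² + (y − 12.8)² = 49.82².
Subtracting pairs of circle equations eliminates x²+y² and gives linear equations (the radical axes):
123.8 x − 108.8 y = -8438.39
75.2 x − 32.2 y = -4050.90
Solving the 2×2 system: x ≈ -40.3, y ≈ 31.7 km.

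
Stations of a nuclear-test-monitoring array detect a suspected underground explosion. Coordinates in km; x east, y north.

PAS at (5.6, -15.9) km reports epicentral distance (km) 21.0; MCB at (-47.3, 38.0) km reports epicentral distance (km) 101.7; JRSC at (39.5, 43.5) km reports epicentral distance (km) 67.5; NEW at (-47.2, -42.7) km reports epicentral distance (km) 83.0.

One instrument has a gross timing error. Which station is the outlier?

PAS

Solve using three stations at a time. Using MCB, JRSC, NEW (subtract circle equations pairwise → linear system) gives (x, y) ≈ (33.5, -23.6).
Distances from that point to each station vs reported:
  PAS: calculated 29.0 vs reported 21.0 → residual 8.0 km
  MCB: calculated 101.6 vs reported 101.7 → residual 0.1 km
  JRSC: calculated 67.4 vs reported 67.5 → residual 0.1 km
  NEW: calculated 82.9 vs reported 83.0 → residual 0.1 km
MCB, JRSC, NEW are mutually consistent (residuals ≈ 0); PAS is off by 8.0 km.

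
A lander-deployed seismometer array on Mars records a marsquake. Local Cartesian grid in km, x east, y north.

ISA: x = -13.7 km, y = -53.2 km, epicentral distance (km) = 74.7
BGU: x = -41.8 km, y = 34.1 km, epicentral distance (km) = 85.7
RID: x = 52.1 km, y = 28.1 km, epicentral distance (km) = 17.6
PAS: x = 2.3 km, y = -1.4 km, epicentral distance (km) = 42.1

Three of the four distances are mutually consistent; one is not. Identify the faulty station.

Solve using three stations at a time. Using BGU, RID, PAS (subtract circle equations pairwise → linear system) gives (x, y) ≈ (41.5, 14.0).
Distances from that point to each station vs reported:
  ISA: calculated 87.0 vs reported 74.7 → residual 12.3 km
  BGU: calculated 85.7 vs reported 85.7 → residual 0.0 km
  RID: calculated 17.7 vs reported 17.6 → residual 0.1 km
  PAS: calculated 42.1 vs reported 42.1 → residual 0.0 km
BGU, RID, PAS are mutually consistent (residuals ≈ 0); ISA is off by 12.3 km.

ISA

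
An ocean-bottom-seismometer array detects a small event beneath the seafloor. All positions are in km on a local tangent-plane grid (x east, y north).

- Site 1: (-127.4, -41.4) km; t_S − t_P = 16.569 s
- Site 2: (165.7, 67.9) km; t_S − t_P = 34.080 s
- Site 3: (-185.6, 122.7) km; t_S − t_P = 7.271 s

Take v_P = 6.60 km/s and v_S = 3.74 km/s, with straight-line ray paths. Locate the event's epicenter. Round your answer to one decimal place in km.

Distance from S−P lag: d = Δt · v_P v_S / (v_P − v_S) = Δt · (6.60·3.74)/(6.60−3.74) ≈ 8.6308·Δt.
So d_Site 1 = 143.00, d_Site 2 = 294.14, d_Site 3 = 62.75 km.
Circle about each station: (x + 127.4)² + (y + 41.4)² = 143.00²; (x − 165.7)² + (y − 67.9)² = 294.14²; (x + 185.6)² + (y − 122.7)² = 62.75².
Subtracting pairs of circle equations eliminates x²+y² and gives linear equations (the radical axes):
586.2 x + 218.6 y = -51947.16
-116.4 x + 328.2 y = 48069.37
Solving the 2×2 system: x ≈ -126.5, y ≈ 101.6 km.
Check against Site 1 (with the unrounded x, y): √((x + 127.4)²+(y + 41.4)²) = 143.00 ≈ 143.00 km. ✓

-126.5 km east, 101.6 km north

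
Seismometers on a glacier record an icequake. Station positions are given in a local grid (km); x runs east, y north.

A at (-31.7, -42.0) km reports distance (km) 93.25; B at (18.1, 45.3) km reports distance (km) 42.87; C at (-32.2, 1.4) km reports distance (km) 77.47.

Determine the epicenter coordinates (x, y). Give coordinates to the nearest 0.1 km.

Circle about each station: (x + 31.7)² + (y + 42.0)² = 93.25²; (x − 18.1)² + (y − 45.3)² = 42.87²; (x + 32.2)² + (y − 1.4)² = 77.47².
Subtracting the A equation from the B and C equations removes the quadratic terms:
99.6 x + 174.6 y = 6468.54
-1.0 x + 86.8 y = 963.87
Solving the 2×2 system: x ≈ 44.6, y ≈ 11.6 km.

(44.6, 11.6)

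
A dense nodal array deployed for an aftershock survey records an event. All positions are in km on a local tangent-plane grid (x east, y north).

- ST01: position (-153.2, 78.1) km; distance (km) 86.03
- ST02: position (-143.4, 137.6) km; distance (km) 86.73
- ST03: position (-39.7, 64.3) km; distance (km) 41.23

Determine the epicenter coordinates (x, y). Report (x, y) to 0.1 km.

(-68.6, 93.7)

Circle about each station: (x + 153.2)² + (y − 78.1)² = 86.03²; (x + 143.4)² + (y − 137.6)² = 86.73²; (x + 39.7)² + (y − 64.3)² = 41.23².
Subtracting the ST01 equation from the ST02 and ST03 equations removes the quadratic terms:
19.6 x + 119.0 y = 9806.54
227.0 x − 27.6 y = -18158.02
Solving the 2×2 system: x ≈ -68.6, y ≈ 93.7 km.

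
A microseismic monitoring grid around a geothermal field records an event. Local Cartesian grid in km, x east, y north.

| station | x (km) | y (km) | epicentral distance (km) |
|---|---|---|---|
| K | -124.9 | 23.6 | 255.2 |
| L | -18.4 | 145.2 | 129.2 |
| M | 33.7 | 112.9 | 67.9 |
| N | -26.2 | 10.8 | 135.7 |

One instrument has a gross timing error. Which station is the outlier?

K

Solve using three stations at a time. Using L, M, N (subtract circle equations pairwise → linear system) gives (x, y) ≈ (91.8, 77.8).
Distances from that point to each station vs reported:
  K: calculated 223.4 vs reported 255.2 → residual 31.8 km
  L: calculated 129.2 vs reported 129.2 → residual 0.0 km
  M: calculated 67.9 vs reported 67.9 → residual 0.0 km
  N: calculated 135.7 vs reported 135.7 → residual 0.0 km
L, M, N are mutually consistent (residuals ≈ 0); K is off by 31.8 km.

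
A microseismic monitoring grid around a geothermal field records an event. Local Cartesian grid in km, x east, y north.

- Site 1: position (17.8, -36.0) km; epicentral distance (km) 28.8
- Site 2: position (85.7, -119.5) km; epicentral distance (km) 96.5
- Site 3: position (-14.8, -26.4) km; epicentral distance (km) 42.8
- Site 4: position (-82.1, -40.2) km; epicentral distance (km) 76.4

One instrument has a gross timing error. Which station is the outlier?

Solve using three stations at a time. Using Site 1, Site 2, Site 3 (subtract circle equations pairwise → linear system) gives (x, y) ≈ (7.5, -62.9).
Distances from that point to each station vs reported:
  Site 1: calculated 28.8 vs reported 28.8 → residual 0.0 km
  Site 2: calculated 96.5 vs reported 96.5 → residual 0.0 km
  Site 3: calculated 42.8 vs reported 42.8 → residual 0.0 km
  Site 4: calculated 92.5 vs reported 76.4 → residual 16.1 km
Site 1, Site 2, Site 3 are mutually consistent (residuals ≈ 0); Site 4 is off by 16.1 km.

Site 4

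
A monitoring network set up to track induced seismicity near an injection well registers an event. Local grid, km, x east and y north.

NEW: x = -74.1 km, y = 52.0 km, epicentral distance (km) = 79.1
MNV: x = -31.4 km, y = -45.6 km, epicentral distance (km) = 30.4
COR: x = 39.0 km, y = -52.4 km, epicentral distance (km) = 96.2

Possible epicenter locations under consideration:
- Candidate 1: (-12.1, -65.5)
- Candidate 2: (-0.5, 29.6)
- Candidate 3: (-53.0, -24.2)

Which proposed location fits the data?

For each candidate, compare |candidate − station| to the reported distance:
Candidate 1: residuals NEW 53.8, MNV 2.7, COR 43.4 → max 53.8 km
Candidate 2: residuals NEW 2.2, MNV 50.9, COR 5.2 → max 50.9 km
Candidate 3: residuals NEW 0.0, MNV 0.0, COR 0.0 → max 0.0 km
Only Candidate 3 has all residuals ≈ 0.

Candidate 3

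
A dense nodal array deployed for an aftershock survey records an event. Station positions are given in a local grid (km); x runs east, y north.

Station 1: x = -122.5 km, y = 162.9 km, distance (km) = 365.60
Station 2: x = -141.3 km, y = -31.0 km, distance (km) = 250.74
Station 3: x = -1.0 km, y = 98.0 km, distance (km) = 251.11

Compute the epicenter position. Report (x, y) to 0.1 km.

x ≈ 85.6 km, y ≈ -137.7 km

Circle about each station: (x + 122.5)² + (y − 162.9)² = 365.60²; (x + 141.3)² + (y + 31.0)² = 250.74²; (x + 1.0)² + (y − 98.0)² = 251.11².
Subtracting the Station 1 equation from the Station 2 and Station 3 equations removes the quadratic terms:
-37.6 x − 387.8 y = 50176.84
243.0 x − 129.8 y = 38669.47
Solving the 2×2 system: x ≈ 85.6, y ≈ -137.7 km.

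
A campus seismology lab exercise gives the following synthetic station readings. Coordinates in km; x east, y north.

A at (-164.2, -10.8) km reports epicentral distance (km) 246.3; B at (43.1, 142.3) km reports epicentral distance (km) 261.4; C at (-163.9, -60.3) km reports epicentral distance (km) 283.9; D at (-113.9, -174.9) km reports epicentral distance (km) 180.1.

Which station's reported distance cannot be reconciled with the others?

Solve using three stations at a time. Using A, B, D (subtract circle equations pairwise → linear system) gives (x, y) ≈ (57.2, -118.7).
Distances from that point to each station vs reported:
  A: calculated 246.3 vs reported 246.3 → residual 0.0 km
  B: calculated 261.4 vs reported 261.4 → residual 0.0 km
  C: calculated 228.7 vs reported 283.9 → residual 55.2 km
  D: calculated 180.1 vs reported 180.1 → residual 0.0 km
A, B, D are mutually consistent (residuals ≈ 0); C is off by 55.2 km.

C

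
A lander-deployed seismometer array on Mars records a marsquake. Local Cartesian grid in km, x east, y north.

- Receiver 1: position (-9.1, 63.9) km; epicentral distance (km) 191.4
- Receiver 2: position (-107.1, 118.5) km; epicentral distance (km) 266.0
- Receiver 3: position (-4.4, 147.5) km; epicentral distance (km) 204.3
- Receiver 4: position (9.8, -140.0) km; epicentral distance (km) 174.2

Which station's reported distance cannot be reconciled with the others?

Solve using three stations at a time. Using Receiver 2, Receiver 3, Receiver 4 (subtract circle equations pairwise → linear system) gives (x, y) ≈ (125.9, -10.0).
Distances from that point to each station vs reported:
  Receiver 1: calculated 153.9 vs reported 191.4 → residual 37.5 km
  Receiver 2: calculated 266.1 vs reported 266.0 → residual 0.1 km
  Receiver 3: calculated 204.4 vs reported 204.3 → residual 0.1 km
  Receiver 4: calculated 174.3 vs reported 174.2 → residual 0.1 km
Receiver 2, Receiver 3, Receiver 4 are mutually consistent (residuals ≈ 0); Receiver 1 is off by 37.5 km.

Receiver 1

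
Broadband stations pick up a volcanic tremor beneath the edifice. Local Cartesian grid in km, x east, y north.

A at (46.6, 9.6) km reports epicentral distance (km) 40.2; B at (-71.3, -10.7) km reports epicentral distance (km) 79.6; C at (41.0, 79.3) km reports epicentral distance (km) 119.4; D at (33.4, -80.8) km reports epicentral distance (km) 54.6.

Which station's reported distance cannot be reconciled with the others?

Solve using three stations at a time. Using B, C, D (subtract circle equations pairwise → linear system) gives (x, y) ≈ (4.7, -34.4).
Distances from that point to each station vs reported:
  A: calculated 60.8 vs reported 40.2 → residual 20.6 km
  B: calculated 79.6 vs reported 79.6 → residual 0.0 km
  C: calculated 119.4 vs reported 119.4 → residual 0.0 km
  D: calculated 54.6 vs reported 54.6 → residual 0.0 km
B, C, D are mutually consistent (residuals ≈ 0); A is off by 20.6 km.

A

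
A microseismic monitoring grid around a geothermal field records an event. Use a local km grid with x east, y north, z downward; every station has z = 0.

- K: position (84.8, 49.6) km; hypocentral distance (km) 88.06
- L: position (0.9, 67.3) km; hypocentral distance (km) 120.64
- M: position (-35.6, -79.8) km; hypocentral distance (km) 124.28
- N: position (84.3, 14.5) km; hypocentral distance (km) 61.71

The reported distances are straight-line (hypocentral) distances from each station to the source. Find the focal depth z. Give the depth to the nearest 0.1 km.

Each station gives a sphere (x−x_i)² + (y−y_i)² + z² = d_i² (stations at z=0).
Subtracting the K sphere from L and M: z² cancels, leaving linear equations in x and y:
-167.8 x + 35.4 y = -11920.55
-240.8 x − 258.8 y = -9706.75
Solving: x ≈ 65.998, y ≈ -23.901 km (keep extra digits for the depth step; rounded: 66.0, -23.9).
Then from the K sphere: z² = 88.06² − (x − 84.8)² − (y − 49.6)² with x = 65.998, y = -23.901, so z ≈ 44.706 ≈ 44.7 km.

44.7 km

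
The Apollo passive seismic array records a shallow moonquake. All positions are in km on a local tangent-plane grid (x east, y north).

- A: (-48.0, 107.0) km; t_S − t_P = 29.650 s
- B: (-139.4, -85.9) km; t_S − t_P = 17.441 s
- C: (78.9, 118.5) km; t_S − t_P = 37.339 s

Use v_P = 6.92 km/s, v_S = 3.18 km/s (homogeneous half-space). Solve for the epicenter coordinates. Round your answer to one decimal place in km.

Distance from S−P lag: d = Δt · v_P v_S / (v_P − v_S) = Δt · (6.92·3.18)/(6.92−3.18) ≈ 5.8839·Δt.
So d_A = 174.46, d_B = 102.62, d_C = 219.70 km.
Circle about each station: (x + 48.0)² + (y − 107.0)² = 174.46²; (x + 139.4)² + (y + 85.9)² = 102.62²; (x − 78.9)² + (y − 118.5)² = 219.70².
Subtracting pairs of circle equations eliminates x²+y² and gives linear equations (the radical axes):
-182.8 x − 385.8 y = 32963.60
253.8 x + 23.0 y = -11317.34
Solving the 2×2 system: x ≈ -38.5, y ≈ -67.2 km.

x ≈ -38.5 km, y ≈ -67.2 km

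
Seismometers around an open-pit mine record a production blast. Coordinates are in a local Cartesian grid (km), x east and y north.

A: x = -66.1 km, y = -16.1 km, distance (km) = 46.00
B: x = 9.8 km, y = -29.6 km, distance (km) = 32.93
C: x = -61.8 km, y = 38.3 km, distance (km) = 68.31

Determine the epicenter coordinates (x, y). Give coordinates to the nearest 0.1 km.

(-20.1, -15.8)

Circle about each station: (x + 66.1)² + (y + 16.1)² = 46.00²; (x − 9.8)² + (y + 29.6)² = 32.93²; (x + 61.8)² + (y − 38.3)² = 68.31².
Subtracting pairs of circle equations eliminates x²+y² and gives linear equations (the radical axes):
151.8 x − 27.0 y = -2624.60
8.6 x + 108.8 y = -1892.55
Solving the 2×2 system: x ≈ -20.1, y ≈ -15.8 km.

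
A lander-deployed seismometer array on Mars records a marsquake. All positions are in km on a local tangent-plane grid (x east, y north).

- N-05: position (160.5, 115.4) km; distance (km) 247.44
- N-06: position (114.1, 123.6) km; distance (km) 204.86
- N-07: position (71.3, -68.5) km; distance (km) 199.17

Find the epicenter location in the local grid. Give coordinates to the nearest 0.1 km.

Circle about each station: (x − 160.5)² + (y − 115.4)² = 247.44²; (x − 114.1)² + (y − 123.6)² = 204.86²; (x − 71.3)² + (y + 68.5)² = 199.17².
Subtracting pairs of circle equations eliminates x²+y² and gives linear equations (the radical axes):
-92.8 x + 16.4 y = 8477.29
-178.4 x − 367.8 y = -7743.61
Solving the 2×2 system: x ≈ -80.7, y ≈ 60.2 km.

x ≈ -80.7 km, y ≈ 60.2 km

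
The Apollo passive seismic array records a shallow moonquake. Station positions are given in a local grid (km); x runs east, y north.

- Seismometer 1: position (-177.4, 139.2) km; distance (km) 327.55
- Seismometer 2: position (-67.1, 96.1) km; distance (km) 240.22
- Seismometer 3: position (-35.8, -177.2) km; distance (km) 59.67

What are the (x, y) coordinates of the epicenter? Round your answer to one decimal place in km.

Circle about each station: (x + 177.4)² + (y − 139.2)² = 327.55²; (x + 67.1)² + (y − 96.1)² = 240.22²; (x + 35.8)² + (y + 177.2)² = 59.67².
Subtracting the Seismometer 1 equation from the Seismometer 2 and Seismometer 3 equations removes the quadratic terms:
220.6 x − 86.2 y = 12473.57
283.2 x − 632.8 y = 85562.57
Solving the 2×2 system: x ≈ 4.5, y ≈ -133.2 km.

4.5 km east, -133.2 km north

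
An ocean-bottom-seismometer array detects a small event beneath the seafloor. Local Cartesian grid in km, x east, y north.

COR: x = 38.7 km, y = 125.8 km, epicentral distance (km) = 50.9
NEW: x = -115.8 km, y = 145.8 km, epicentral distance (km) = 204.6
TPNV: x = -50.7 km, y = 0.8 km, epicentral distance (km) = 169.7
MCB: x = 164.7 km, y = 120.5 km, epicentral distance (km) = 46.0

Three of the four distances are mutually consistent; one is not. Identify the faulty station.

MCB

Solve using three stations at a time. Using COR, NEW, TPNV (subtract circle equations pairwise → linear system) gives (x, y) ≈ (84.4, 103.5).
Distances from that point to each station vs reported:
  COR: calculated 50.8 vs reported 50.9 → residual 0.1 km
  NEW: calculated 204.6 vs reported 204.6 → residual 0.0 km
  TPNV: calculated 169.7 vs reported 169.7 → residual 0.0 km
  MCB: calculated 82.1 vs reported 46.0 → residual 36.1 km
COR, NEW, TPNV are mutually consistent (residuals ≈ 0); MCB is off by 36.1 km.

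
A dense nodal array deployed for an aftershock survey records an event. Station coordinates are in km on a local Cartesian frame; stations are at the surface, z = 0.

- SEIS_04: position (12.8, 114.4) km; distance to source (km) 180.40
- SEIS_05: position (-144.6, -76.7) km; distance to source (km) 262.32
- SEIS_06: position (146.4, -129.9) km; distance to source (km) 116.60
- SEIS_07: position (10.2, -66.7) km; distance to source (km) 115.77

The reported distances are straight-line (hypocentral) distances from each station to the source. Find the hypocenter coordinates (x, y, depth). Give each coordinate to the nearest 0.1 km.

Each station gives a sphere (x−x_i)² + (y−y_i)² + z² = d_i² (stations at z=0).
Subtracting the SEIS_04 sphere from SEIS_05 and SEIS_06: z² cancels, leaving linear equations in x and y:
-314.8 x − 382.2 y = -22726.77
267.2 x − 488.6 y = 44004.37
Solving: x ≈ 109.101, y ≈ -30.398 km (keep extra digits for the depth step; rounded: 109.1, -30.4).
Then from the SEIS_04 sphere: z² = 180.40² − (x − 12.8)² − (y − 114.4)² with x = 109.101, y = -30.398, so z ≈ 47.998 ≈ 48.0 km.

x ≈ 109.1 km, y ≈ -30.4 km, depth ≈ 48.0 km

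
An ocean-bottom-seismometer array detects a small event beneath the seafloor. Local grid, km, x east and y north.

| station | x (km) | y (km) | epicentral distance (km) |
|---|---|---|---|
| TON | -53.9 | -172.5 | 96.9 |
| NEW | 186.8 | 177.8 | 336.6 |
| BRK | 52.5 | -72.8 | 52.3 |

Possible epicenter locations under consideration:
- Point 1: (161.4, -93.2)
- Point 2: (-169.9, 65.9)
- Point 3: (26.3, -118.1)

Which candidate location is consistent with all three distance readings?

Point 3

For each candidate, compare |candidate − station| to the reported distance:
Point 1: residuals TON 132.5, NEW 64.4, BRK 58.5 → max 132.5 km
Point 2: residuals TON 168.2, NEW 37.2, BRK 209.8 → max 209.8 km
Point 3: residuals TON 0.0, NEW 0.0, BRK 0.0 → max 0.0 km
Only Point 3 has all residuals ≈ 0.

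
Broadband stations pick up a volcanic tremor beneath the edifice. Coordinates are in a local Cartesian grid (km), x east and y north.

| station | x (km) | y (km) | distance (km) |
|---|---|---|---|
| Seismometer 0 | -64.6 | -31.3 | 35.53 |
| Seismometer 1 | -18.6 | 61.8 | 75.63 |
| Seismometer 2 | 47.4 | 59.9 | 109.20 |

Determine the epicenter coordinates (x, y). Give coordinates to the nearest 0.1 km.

-34.7 km east, -12.1 km north

Circle about each station: (x + 64.6)² + (y + 31.3)² = 35.53²; (x + 18.6)² + (y − 61.8)² = 75.63²; (x − 47.4)² + (y − 59.9)² = 109.20².
Subtracting the Seismometer 0 equation from the Seismometer 1 and Seismometer 2 equations removes the quadratic terms:
92.0 x + 186.2 y = -5445.17
224.0 x + 182.4 y = -9980.34
Solving the 2×2 system: x ≈ -34.7, y ≈ -12.1 km.
Check against Seismometer 0 (with the unrounded x, y): √((x + 64.6)²+(y + 31.3)²) = 35.53 ≈ 35.53 km. ✓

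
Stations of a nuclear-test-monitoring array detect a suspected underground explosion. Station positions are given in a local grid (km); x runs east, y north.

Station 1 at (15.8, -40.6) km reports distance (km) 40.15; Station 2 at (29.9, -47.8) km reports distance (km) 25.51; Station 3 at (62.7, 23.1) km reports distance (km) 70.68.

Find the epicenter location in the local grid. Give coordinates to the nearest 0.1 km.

Circle about each station: (x − 15.8)² + (y + 40.6)² = 40.15²; (x − 29.9)² + (y + 47.8)² = 25.51²; (x − 62.7)² + (y − 23.1)² = 70.68².
Subtracting pairs of circle equations eliminates x²+y² and gives linear equations (the radical axes):
28.2 x − 14.4 y = 2242.11
93.8 x + 127.4 y = -816.74
Solving the 2×2 system: x ≈ 55.4, y ≈ -47.2 km.

(55.4, -47.2)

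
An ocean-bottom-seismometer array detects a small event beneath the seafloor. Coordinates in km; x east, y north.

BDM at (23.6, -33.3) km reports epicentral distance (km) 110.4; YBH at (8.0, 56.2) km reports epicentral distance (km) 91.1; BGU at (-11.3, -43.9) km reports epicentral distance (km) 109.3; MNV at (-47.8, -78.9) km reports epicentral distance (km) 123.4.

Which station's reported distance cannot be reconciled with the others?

BDM

Solve using three stations at a time. Using YBH, BGU, MNV (subtract circle equations pairwise → linear system) gives (x, y) ≈ (-81.6, 39.8).
Distances from that point to each station vs reported:
  BDM: calculated 128.1 vs reported 110.4 → residual 17.7 km
  YBH: calculated 91.1 vs reported 91.1 → residual 0.0 km
  BGU: calculated 109.3 vs reported 109.3 → residual 0.0 km
  MNV: calculated 123.4 vs reported 123.4 → residual 0.0 km
YBH, BGU, MNV are mutually consistent (residuals ≈ 0); BDM is off by 17.7 km.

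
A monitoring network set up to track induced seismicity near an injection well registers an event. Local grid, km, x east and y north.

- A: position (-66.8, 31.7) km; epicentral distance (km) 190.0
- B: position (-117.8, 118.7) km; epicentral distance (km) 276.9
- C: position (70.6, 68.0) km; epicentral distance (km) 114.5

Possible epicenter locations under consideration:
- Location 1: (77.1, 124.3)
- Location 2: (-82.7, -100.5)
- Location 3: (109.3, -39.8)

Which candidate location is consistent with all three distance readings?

Location 3

For each candidate, compare |candidate − station| to the reported distance:
Location 1: residuals A 18.9, B 81.9, C 57.8 → max 81.9 km
Location 2: residuals A 56.8, B 54.9, C 113.3 → max 113.3 km
Location 3: residuals A 0.1, B 0.0, C 0.0 → max 0.1 km
Only Location 3 has all residuals ≈ 0.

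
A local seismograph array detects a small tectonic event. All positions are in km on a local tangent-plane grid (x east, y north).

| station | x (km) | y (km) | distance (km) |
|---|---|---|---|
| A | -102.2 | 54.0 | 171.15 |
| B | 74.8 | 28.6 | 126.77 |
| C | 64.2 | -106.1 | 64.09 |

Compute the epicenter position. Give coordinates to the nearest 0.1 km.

Circle about each station: (x + 102.2)² + (y − 54.0)² = 171.15²; (x − 74.8)² + (y − 28.6)² = 126.77²; (x − 64.2)² + (y + 106.1)² = 64.09².
Subtracting pairs of circle equations eliminates x²+y² and gives linear equations (the radical axes):
354.0 x − 50.8 y = 6273.85
332.8 x − 320.2 y = 27202.80
Solving the 2×2 system: x ≈ 6.5, y ≈ -78.2 km.

(6.5, -78.2)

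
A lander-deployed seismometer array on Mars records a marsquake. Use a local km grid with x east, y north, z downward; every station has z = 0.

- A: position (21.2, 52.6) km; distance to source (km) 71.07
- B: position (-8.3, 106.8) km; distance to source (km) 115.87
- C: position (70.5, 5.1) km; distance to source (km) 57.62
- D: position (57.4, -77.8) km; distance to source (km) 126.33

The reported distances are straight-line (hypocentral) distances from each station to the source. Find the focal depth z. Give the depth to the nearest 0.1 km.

Each station gives a sphere (x−x_i)² + (y−y_i)² + z² = d_i² (stations at z=0).
Subtracting the A sphere from B and C: z² cancels, leaving linear equations in x and y:
-59.0 x + 108.4 y = -115.98
98.6 x − 95.0 y = 3510.94
Solving: x ≈ 72.703, y ≈ 38.501 km (keep extra digits for the depth step; rounded: 72.7, 38.5).
Then from the A sphere: z² = 71.07² − (x − 21.2)² − (y − 52.6)² with x = 72.703, y = 38.501, so z ≈ 46.900 ≈ 46.9 km.

46.9 km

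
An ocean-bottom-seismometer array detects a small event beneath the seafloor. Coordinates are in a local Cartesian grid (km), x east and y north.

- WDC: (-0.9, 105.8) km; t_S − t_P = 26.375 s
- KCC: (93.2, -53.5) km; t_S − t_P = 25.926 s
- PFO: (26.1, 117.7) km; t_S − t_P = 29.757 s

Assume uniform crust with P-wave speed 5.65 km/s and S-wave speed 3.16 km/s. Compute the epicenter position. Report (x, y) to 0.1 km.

(-92.6, -59.6)

Distance from S−P lag: d = Δt · v_P v_S / (v_P − v_S) = Δt · (5.65·3.16)/(5.65−3.16) ≈ 7.1703·Δt.
So d_WDC = 189.12, d_KCC = 185.90, d_PFO = 213.37 km.
Circle about each station: (x + 0.9)² + (y − 105.8)² = 189.12²; (x − 93.2)² + (y + 53.5)² = 185.90²; (x − 26.1)² + (y − 117.7)² = 213.37².
Subtracting pairs of circle equations eliminates x²+y² and gives linear equations (the radical axes):
188.2 x − 318.6 y = 1561.60
54.0 x + 23.8 y = -6420.33
Solving the 2×2 system: x ≈ -92.6, y ≈ -59.6 km.
Check against WDC (with the unrounded x, y): √((x + 0.9)²+(y − 105.8)²) = 189.14 ≈ 189.12 km. ✓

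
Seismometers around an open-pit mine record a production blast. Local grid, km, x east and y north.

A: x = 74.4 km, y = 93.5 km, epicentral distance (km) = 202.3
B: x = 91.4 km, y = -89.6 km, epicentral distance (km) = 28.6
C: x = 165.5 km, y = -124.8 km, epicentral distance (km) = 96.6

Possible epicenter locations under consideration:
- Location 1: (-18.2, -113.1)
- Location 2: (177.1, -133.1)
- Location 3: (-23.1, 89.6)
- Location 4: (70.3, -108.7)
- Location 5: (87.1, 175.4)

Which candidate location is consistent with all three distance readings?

For each candidate, compare |candidate − station| to the reported distance:
Location 1: residuals A 24.1, B 83.5, C 87.5 → max 87.5 km
Location 2: residuals A 46.5, B 67.5, C 82.3 → max 82.3 km
Location 3: residuals A 104.7, B 184.1, C 188.9 → max 188.9 km
Location 4: residuals A 0.1, B 0.1, C 0.0 → max 0.1 km
Location 5: residuals A 119.4, B 236.4, C 213.7 → max 236.4 km
Only Location 4 has all residuals ≈ 0.

Location 4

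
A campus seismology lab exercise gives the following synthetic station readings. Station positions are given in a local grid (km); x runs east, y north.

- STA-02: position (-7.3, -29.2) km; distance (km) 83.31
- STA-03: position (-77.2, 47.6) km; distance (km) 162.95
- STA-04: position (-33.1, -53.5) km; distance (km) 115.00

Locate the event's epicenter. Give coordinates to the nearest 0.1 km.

Circle about each station: (x + 7.3)² + (y + 29.2)² = 83.31²; (x + 77.2)² + (y − 47.6)² = 162.95²; (x + 33.1)² + (y + 53.5)² = 115.00².
Subtracting the STA-02 equation from the STA-03 and STA-04 equations removes the quadratic terms:
-139.8 x + 153.6 y = -12292.48
-51.6 x − 48.6 y = -3232.51
Solving the 2×2 system: x ≈ 74.3, y ≈ -12.4 km.

x ≈ 74.3 km, y ≈ -12.4 km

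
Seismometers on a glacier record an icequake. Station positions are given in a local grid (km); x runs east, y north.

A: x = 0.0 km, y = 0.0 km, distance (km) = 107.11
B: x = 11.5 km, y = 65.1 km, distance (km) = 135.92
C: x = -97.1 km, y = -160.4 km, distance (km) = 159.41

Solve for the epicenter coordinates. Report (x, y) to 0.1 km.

x ≈ -107.1 km, y ≈ -1.3 km

Circle about each station: x² + y² = 107.11²; (x − 11.5)² + (y − 65.1)² = 135.92²; (x + 97.1)² + (y + 160.4)² = 159.41².
Subtracting the A equation from the B and C equations removes the quadratic terms:
23.0 x + 130.2 y = -2631.43
-194.2 x − 320.8 y = 21217.57
Solving the 2×2 system: x ≈ -107.1, y ≈ -1.3 km.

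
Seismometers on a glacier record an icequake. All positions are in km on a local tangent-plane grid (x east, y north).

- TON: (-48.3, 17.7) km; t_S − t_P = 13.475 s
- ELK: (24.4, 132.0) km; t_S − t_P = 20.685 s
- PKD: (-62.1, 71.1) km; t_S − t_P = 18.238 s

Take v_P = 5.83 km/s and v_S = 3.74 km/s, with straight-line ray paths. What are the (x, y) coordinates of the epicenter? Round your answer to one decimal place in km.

Distance from S−P lag: d = Δt · v_P v_S / (v_P − v_S) = Δt · (5.83·3.74)/(5.83−3.74) ≈ 10.4326·Δt.
So d_TON = 140.58, d_ELK = 215.80, d_PKD = 190.27 km.
Circle about each station: (x + 48.3)² + (y − 17.7)² = 140.58²; (x − 24.4)² + (y − 132.0)² = 215.80²; (x + 62.1)² + (y − 71.1)² = 190.27².
Subtracting pairs of circle equations eliminates x²+y² and gives linear equations (the radical axes):
145.4 x + 228.6 y = -11433.72
-27.6 x + 106.8 y = -10174.50
Solving the 2×2 system: x ≈ 50.6, y ≈ -82.2 km.
Check against TON (with the unrounded x, y): √((x + 48.3)²+(y − 17.7)²) = 140.56 ≈ 140.58 km. ✓

x ≈ 50.6 km, y ≈ -82.2 km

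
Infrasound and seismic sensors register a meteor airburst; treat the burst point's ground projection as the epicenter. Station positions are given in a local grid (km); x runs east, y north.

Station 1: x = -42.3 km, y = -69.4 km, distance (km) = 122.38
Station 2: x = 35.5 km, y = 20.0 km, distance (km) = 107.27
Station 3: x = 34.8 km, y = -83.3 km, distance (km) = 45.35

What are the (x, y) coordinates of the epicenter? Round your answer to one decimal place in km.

Circle about each station: (x + 42.3)² + (y + 69.4)² = 122.38²; (x − 35.5)² + (y − 20.0)² = 107.27²; (x − 34.8)² + (y + 83.3)² = 45.35².
Subtracting the Station 1 equation from the Station 2 and Station 3 equations removes the quadratic terms:
155.6 x + 178.8 y = -1475.39
154.2 x − 27.8 y = 14464.52
Solving the 2×2 system: x ≈ 79.8, y ≈ -77.7 km.
Check against Station 1 (with the unrounded x, y): √((x + 42.3)²+(y + 69.4)²) = 122.38 ≈ 122.38 km. ✓

79.8 km east, -77.7 km north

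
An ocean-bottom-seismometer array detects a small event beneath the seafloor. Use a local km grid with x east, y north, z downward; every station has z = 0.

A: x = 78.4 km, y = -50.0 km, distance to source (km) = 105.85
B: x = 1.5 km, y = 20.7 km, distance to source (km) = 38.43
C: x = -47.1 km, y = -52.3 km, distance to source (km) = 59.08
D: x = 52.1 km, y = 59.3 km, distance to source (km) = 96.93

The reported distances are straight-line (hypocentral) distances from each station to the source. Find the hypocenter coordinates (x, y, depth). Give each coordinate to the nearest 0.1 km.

(-15.9, -6.6, 20.7)

Each station gives a sphere (x−x_i)² + (y−y_i)² + z² = d_i² (stations at z=0).
Subtracting the A sphere from B and C: z² cancels, leaving linear equations in x and y:
-153.8 x + 141.4 y = 1511.54
-251.0 x − 4.6 y = 4020.92
Solving: x ≈ -15.899, y ≈ -6.603 km (keep extra digits for the depth step; rounded: -15.9, -6.6).
Then from the A sphere: z² = 105.85² − (x − 78.4)² − (y + 50.0)² with x = -15.899, y = -6.603, so z ≈ 20.703 ≈ 20.7 km.
Check against D (with the unrounded solution): distance 96.93 ≈ 96.93 km. ✓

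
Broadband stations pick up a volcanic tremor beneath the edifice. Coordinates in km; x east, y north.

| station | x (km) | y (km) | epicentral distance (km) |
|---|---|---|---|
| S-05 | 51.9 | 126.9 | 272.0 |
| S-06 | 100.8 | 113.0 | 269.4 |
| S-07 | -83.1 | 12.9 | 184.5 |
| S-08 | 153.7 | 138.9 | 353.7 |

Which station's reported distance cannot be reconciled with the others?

S-08

Solve using three stations at a time. Using S-05, S-06, S-07 (subtract circle equations pairwise → linear system) gives (x, y) ≈ (16.1, -142.8).
Distances from that point to each station vs reported:
  S-05: calculated 272.1 vs reported 272.0 → residual 0.1 km
  S-06: calculated 269.5 vs reported 269.4 → residual 0.1 km
  S-07: calculated 184.6 vs reported 184.5 → residual 0.1 km
  S-08: calculated 313.5 vs reported 353.7 → residual 40.2 km
S-05, S-06, S-07 are mutually consistent (residuals ≈ 0); S-08 is off by 40.2 km.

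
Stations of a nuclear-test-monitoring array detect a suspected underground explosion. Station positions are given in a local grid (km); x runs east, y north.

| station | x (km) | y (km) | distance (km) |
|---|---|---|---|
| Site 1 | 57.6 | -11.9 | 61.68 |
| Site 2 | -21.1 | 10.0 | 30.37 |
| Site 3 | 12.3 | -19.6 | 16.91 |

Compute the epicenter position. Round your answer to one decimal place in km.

Circle about each station: (x − 57.6)² + (y + 11.9)² = 61.68²; (x + 21.1)² + (y − 10.0)² = 30.37²; (x − 12.3)² + (y + 19.6)² = 16.91².
Subtracting the Site 1 equation from the Site 2 and Site 3 equations removes the quadratic terms:
-157.4 x + 43.8 y = -32.07
-90.6 x − 15.4 y = 594.55
Solving the 2×2 system: x ≈ -4.0, y ≈ -15.1 km.

-4.0 km east, -15.1 km north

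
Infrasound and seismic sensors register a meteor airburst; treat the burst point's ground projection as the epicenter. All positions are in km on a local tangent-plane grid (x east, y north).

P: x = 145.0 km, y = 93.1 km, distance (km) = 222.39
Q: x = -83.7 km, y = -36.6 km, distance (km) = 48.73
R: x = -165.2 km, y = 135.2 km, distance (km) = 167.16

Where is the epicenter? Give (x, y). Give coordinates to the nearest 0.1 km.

Circle about each station: (x − 145.0)² + (y − 93.1)² = 222.39²; (x + 83.7)² + (y + 36.6)² = 48.73²; (x + 165.2)² + (y − 135.2)² = 167.16².
Subtracting the P equation from the Q and R equations removes the quadratic terms:
-457.4 x − 259.4 y = 25735.34
-620.4 x + 84.2 y = 37392.32
Solving the 2×2 system: x ≈ -59.5, y ≈ 5.7 km.

x ≈ -59.5 km, y ≈ 5.7 km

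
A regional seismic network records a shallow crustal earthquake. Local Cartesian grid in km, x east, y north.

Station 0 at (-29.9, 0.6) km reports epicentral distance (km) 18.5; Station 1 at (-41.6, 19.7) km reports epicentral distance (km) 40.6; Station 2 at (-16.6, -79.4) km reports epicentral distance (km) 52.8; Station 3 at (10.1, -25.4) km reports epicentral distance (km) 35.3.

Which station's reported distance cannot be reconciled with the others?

Solve using three stations at a time. Using Station 0, Station 1, Station 3 (subtract circle equations pairwise → linear system) gives (x, y) ≈ (-24.1, -16.9).
Distances from that point to each station vs reported:
  Station 0: calculated 18.5 vs reported 18.5 → residual 0.0 km
  Station 1: calculated 40.6 vs reported 40.6 → residual 0.0 km
  Station 2: calculated 62.9 vs reported 52.8 → residual 10.1 km
  Station 3: calculated 35.3 vs reported 35.3 → residual 0.0 km
Station 0, Station 1, Station 3 are mutually consistent (residuals ≈ 0); Station 2 is off by 10.1 km.

Station 2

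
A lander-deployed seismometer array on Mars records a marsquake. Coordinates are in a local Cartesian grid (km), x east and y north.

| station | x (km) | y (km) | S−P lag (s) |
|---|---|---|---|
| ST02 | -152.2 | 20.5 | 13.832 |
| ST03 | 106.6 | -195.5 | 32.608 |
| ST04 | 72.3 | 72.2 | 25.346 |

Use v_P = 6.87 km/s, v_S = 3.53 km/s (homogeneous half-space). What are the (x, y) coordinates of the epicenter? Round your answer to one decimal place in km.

-72.8 km east, -41.0 km north

Distance from S−P lag: d = Δt · v_P v_S / (v_P − v_S) = Δt · (6.87·3.53)/(6.87−3.53) ≈ 7.2608·Δt.
So d_ST02 = 100.43, d_ST03 = 236.76, d_ST04 = 184.03 km.
Circle about each station: (x + 152.2)² + (y − 20.5)² = 100.43²; (x − 106.6)² + (y + 195.5)² = 236.76²; (x − 72.3)² + (y − 72.2)² = 184.03².
Subtracting pairs of circle equations eliminates x²+y² and gives linear equations (the radical axes):
517.6 x − 432.0 y = -19970.39
449.0 x + 103.4 y = -36925.82
Solving the 2×2 system: x ≈ -72.8, y ≈ -41.0 km.
Check against ST02 (with the unrounded x, y): √((x + 152.2)²+(y − 20.5)²) = 100.43 ≈ 100.43 km. ✓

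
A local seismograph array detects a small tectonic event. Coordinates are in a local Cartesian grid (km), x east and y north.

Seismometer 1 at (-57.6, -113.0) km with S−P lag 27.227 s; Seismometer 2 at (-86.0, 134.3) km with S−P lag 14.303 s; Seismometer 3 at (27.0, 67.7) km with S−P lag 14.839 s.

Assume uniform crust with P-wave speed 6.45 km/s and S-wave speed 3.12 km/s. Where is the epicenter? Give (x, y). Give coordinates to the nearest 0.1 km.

-61.2 km east, 51.5 km north

Distance from S−P lag: d = Δt · v_P v_S / (v_P − v_S) = Δt · (6.45·3.12)/(6.45−3.12) ≈ 6.0432·Δt.
So d_Seismometer 1 = 164.54, d_Seismometer 2 = 86.44, d_Seismometer 3 = 89.68 km.
Circle about each station: (x + 57.6)² + (y + 113.0)² = 164.54²; (x + 86.0)² + (y − 134.3)² = 86.44²; (x − 27.0)² + (y − 67.7)² = 89.68².
Subtracting the Seismometer 1 equation from the Seismometer 2 and Seismometer 3 equations removes the quadratic terms:
-56.8 x + 494.6 y = 28947.27
169.2 x + 361.4 y = 8256.44
Solving the 2×2 system: x ≈ -61.2, y ≈ 51.5 km.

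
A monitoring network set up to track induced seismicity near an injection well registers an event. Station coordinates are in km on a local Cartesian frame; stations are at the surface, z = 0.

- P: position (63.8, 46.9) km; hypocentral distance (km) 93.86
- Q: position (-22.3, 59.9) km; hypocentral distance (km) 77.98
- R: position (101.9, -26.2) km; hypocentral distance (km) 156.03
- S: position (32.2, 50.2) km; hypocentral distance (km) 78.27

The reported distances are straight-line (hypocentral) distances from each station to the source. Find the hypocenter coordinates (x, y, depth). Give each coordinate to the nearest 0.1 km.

Each station gives a sphere (x−x_i)² + (y−y_i)² + z² = d_i² (stations at z=0).
Subtracting the P sphere from Q and R: z² cancels, leaving linear equations in x and y:
-172.2 x + 26.0 y = 544.07
76.2 x − 146.2 y = -10735.66
Solving: x ≈ 8.605, y ≈ 77.916 km (keep extra digits for the depth step; rounded: 8.6, 77.9).
Then from the P sphere: z² = 93.86² − (x − 63.8)² − (y − 46.9)² with x = 8.605, y = 77.916, so z ≈ 69.291 ≈ 69.3 km.
Check against S (with the unrounded solution): distance 78.27 ≈ 78.27 km. ✓

x ≈ 8.6 km, y ≈ 77.9 km, depth ≈ 69.3 km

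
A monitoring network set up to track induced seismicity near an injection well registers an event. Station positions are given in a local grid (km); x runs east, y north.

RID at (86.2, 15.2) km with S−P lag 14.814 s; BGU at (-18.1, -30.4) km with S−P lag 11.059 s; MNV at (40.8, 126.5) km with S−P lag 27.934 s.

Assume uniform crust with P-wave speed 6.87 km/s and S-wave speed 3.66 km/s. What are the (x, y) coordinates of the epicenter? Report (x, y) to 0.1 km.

x ≈ 42.5 km, y ≈ -92.3 km

Distance from S−P lag: d = Δt · v_P v_S / (v_P − v_S) = Δt · (6.87·3.66)/(6.87−3.66) ≈ 7.8331·Δt.
So d_RID = 116.04, d_BGU = 86.63, d_MNV = 218.81 km.
Circle about each station: (x − 86.2)² + (y − 15.2)² = 116.04²; (x + 18.1)² + (y + 30.4)² = 86.63²; (x − 40.8)² + (y − 126.5)² = 218.81².
Subtracting the RID equation from the BGU and MNV equations removes the quadratic terms:
-208.6 x − 91.2 y = -449.19
-90.8 x + 222.6 y = -24407.12
Solving the 2×2 system: x ≈ 42.5, y ≈ -92.3 km.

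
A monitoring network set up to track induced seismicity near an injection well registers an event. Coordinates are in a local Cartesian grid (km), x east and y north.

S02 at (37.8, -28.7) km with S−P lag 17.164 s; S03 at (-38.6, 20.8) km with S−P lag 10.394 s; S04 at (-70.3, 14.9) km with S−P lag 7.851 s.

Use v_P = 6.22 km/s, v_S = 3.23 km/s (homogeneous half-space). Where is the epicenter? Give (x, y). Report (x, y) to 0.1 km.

-77.2 km east, -37.4 km north

Distance from S−P lag: d = Δt · v_P v_S / (v_P − v_S) = Δt · (6.22·3.23)/(6.22−3.23) ≈ 6.7193·Δt.
So d_S02 = 115.33, d_S03 = 69.84, d_S04 = 52.75 km.
Circle about each station: (x − 37.8)² + (y + 28.7)² = 115.33²; (x + 38.6)² + (y − 20.8)² = 69.84²; (x + 70.3)² + (y − 14.9)² = 52.75².
Subtracting the S02 equation from the S03 and S04 equations removes the quadratic terms:
-152.8 x + 99.0 y = 8093.45
-216.2 x + 87.2 y = 13430.02
Solving the 2×2 system: x ≈ -77.2, y ≈ -37.4 km.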